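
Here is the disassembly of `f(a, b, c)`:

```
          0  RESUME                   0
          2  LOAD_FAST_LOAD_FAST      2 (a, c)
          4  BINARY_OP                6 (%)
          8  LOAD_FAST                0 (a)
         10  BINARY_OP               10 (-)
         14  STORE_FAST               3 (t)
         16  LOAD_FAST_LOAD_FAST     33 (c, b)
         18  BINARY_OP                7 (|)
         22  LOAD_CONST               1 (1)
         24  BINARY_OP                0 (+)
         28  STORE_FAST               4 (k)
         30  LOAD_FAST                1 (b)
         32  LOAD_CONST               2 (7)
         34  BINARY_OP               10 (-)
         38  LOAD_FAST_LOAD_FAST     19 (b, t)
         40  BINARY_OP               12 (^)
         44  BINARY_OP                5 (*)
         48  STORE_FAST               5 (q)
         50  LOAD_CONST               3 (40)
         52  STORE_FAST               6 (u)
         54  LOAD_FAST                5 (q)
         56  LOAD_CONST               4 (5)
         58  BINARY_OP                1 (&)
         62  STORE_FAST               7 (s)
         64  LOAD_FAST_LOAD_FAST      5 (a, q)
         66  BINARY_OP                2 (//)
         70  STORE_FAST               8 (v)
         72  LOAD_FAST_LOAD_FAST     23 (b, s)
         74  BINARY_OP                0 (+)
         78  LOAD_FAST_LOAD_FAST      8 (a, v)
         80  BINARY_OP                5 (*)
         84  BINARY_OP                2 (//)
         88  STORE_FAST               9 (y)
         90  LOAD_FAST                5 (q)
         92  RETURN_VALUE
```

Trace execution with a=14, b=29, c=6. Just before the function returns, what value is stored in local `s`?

LOAD_FAST_LOAD_FAST a,c → push 14,6. Stack: [14, 6]
BINARY_OP % → 14 % 6 = 2. Stack: [2]
LOAD_FAST a → push 14. Stack: [2, 14]
BINARY_OP - → 2 - 14 = -12. Stack: [-12]
STORE_FAST t → t=-12. Stack: []
LOAD_FAST_LOAD_FAST c,b → push 6,29. Stack: [6, 29]
BINARY_OP | → 6 | 29 = 31. Stack: [31]
LOAD_CONST → push 1. Stack: [31, 1]
BINARY_OP + → 31 + 1 = 32. Stack: [32]
STORE_FAST k → k=32. Stack: []
LOAD_FAST b → push 29. Stack: [29]
LOAD_CONST → push 7. Stack: [29, 7]
BINARY_OP - → 29 - 7 = 22. Stack: [22]
LOAD_FAST_LOAD_FAST b,t → push 29,-12. Stack: [22, 29, -12]
BINARY_OP ^ → 29 ^ -12 = -23. Stack: [22, -23]
BINARY_OP * → 22 * -23 = -506. Stack: [-506]
STORE_FAST q → q=-506. Stack: []
LOAD_CONST → push 40. Stack: [40]
STORE_FAST u → u=40. Stack: []
LOAD_FAST q → push -506. Stack: [-506]
LOAD_CONST → push 5. Stack: [-506, 5]
BINARY_OP & → -506 & 5 = 4. Stack: [4]
STORE_FAST s → s=4. Stack: []
LOAD_FAST_LOAD_FAST a,q → push 14,-506. Stack: [14, -506]
BINARY_OP // → 14 // -506 = -1. Stack: [-1]
STORE_FAST v → v=-1. Stack: []
LOAD_FAST_LOAD_FAST b,s → push 29,4. Stack: [29, 4]
BINARY_OP + → 29 + 4 = 33. Stack: [33]
LOAD_FAST_LOAD_FAST a,v → push 14,-1. Stack: [33, 14, -1]
BINARY_OP * → 14 * -1 = -14. Stack: [33, -14]
BINARY_OP // → 33 // -14 = -3. Stack: [-3]
STORE_FAST y → y=-3. Stack: []
LOAD_FAST q → push -506. Stack: [-506]
RETURN_VALUE → return -506.

4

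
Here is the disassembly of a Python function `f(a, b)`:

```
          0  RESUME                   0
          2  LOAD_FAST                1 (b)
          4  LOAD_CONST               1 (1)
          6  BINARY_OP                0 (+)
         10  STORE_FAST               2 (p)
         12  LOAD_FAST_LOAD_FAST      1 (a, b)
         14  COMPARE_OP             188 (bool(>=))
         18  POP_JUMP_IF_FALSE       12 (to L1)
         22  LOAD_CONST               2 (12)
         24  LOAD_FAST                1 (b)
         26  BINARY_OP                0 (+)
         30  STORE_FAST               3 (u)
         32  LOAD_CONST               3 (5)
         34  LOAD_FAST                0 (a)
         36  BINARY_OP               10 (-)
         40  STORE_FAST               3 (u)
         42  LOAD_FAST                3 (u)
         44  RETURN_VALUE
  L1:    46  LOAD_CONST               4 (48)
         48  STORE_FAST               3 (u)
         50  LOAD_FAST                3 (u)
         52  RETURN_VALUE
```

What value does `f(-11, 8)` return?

48

LOAD_FAST b → push 8. Stack: [8]
LOAD_CONST → push 1. Stack: [8, 1]
BINARY_OP + → 8 + 1 = 9. Stack: [9]
STORE_FAST p → p=9. Stack: []
LOAD_FAST_LOAD_FAST a,b → push -11,8. Stack: [-11, 8]
COMPARE_OP bool(>=) → -11 vs 8 = False. Stack: [False]
POP_JUMP_IF_FALSE → pop False; jump. Stack: []
LOAD_CONST → push 48. Stack: [48]
STORE_FAST u → u=48. Stack: []
LOAD_FAST u → push 48. Stack: [48]
RETURN_VALUE → return 48.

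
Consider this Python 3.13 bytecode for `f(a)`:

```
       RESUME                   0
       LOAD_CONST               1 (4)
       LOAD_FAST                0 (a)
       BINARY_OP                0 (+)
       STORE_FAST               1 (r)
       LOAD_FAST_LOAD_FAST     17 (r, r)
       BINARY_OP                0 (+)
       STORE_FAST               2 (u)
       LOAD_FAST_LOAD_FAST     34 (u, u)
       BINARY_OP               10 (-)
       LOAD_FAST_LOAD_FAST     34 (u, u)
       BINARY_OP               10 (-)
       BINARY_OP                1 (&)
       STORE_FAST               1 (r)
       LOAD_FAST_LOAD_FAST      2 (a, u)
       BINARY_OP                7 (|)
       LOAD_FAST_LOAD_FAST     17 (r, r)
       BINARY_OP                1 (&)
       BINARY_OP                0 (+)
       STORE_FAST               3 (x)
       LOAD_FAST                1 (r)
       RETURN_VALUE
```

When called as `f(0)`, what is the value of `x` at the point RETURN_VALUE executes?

LOAD_CONST → push 4. Stack: [4]
LOAD_FAST a → push 0. Stack: [4, 0]
BINARY_OP + → 4 + 0 = 4. Stack: [4]
STORE_FAST r → r=4. Stack: []
LOAD_FAST_LOAD_FAST r,r → push 4,4. Stack: [4, 4]
BINARY_OP + → 4 + 4 = 8. Stack: [8]
STORE_FAST u → u=8. Stack: []
LOAD_FAST_LOAD_FAST u,u → push 8,8. Stack: [8, 8]
BINARY_OP - → 8 - 8 = 0. Stack: [0]
LOAD_FAST_LOAD_FAST u,u → push 8,8. Stack: [0, 8, 8]
BINARY_OP - → 8 - 8 = 0. Stack: [0, 0]
BINARY_OP & → 0 & 0 = 0. Stack: [0]
STORE_FAST r → r=0. Stack: []
LOAD_FAST_LOAD_FAST a,u → push 0,8. Stack: [0, 8]
BINARY_OP | → 0 | 8 = 8. Stack: [8]
LOAD_FAST_LOAD_FAST r,r → push 0,0. Stack: [8, 0, 0]
BINARY_OP & → 0 & 0 = 0. Stack: [8, 0]
BINARY_OP + → 8 + 0 = 8. Stack: [8]
STORE_FAST x → x=8. Stack: []
LOAD_FAST r → push 0. Stack: [0]
RETURN_VALUE → return 0.

8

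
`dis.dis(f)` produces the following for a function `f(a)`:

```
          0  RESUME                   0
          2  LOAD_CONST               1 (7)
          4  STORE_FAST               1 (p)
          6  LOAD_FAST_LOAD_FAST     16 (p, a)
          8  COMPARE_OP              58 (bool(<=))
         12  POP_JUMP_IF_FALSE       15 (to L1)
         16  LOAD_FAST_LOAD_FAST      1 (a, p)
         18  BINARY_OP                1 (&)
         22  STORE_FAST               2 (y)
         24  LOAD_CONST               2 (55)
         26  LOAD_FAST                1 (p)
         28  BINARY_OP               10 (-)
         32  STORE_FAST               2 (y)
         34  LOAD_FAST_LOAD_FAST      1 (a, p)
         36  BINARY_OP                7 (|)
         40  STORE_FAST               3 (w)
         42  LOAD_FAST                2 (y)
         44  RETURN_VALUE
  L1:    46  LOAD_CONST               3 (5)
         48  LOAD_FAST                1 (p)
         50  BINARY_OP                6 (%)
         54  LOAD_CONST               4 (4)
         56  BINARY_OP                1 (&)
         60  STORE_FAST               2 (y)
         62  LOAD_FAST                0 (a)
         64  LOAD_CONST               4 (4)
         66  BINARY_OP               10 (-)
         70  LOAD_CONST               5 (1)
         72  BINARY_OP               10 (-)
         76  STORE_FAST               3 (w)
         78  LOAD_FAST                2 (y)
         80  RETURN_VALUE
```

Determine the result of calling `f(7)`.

48

LOAD_CONST → push 7. Stack: [7]
STORE_FAST p → p=7. Stack: []
LOAD_FAST_LOAD_FAST p,a → push 7,7. Stack: [7, 7]
COMPARE_OP bool(<=) → 7 vs 7 = True. Stack: [True]
POP_JUMP_IF_FALSE → pop True; no jump. Stack: []
LOAD_FAST_LOAD_FAST a,p → push 7,7. Stack: [7, 7]
BINARY_OP & → 7 & 7 = 7. Stack: [7]
STORE_FAST y → y=7. Stack: []
LOAD_CONST → push 55. Stack: [55]
LOAD_FAST p → push 7. Stack: [55, 7]
BINARY_OP - → 55 - 7 = 48. Stack: [48]
STORE_FAST y → y=48. Stack: []
LOAD_FAST_LOAD_FAST a,p → push 7,7. Stack: [7, 7]
BINARY_OP | → 7 | 7 = 7. Stack: [7]
STORE_FAST w → w=7. Stack: []
LOAD_FAST y → push 48. Stack: [48]
RETURN_VALUE → return 48.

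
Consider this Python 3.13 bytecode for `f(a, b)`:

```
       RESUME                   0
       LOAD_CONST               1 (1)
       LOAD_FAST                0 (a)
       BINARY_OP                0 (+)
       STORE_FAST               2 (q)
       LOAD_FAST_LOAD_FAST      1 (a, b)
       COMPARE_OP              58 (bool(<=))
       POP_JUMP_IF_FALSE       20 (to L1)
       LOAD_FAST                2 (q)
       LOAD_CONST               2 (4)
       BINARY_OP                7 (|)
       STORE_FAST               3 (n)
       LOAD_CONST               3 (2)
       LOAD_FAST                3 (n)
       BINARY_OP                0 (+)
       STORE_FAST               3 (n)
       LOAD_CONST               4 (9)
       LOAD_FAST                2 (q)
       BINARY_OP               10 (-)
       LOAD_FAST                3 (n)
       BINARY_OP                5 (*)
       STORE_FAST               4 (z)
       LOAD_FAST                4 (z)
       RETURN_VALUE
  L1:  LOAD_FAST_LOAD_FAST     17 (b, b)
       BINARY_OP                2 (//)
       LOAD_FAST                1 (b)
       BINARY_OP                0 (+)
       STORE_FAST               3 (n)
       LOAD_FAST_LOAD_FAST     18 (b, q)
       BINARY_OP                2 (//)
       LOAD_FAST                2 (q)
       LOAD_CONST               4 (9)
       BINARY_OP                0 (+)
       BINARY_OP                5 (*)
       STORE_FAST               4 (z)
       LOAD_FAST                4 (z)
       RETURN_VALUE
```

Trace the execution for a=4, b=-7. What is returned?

LOAD_CONST → push 1. Stack: [1]
LOAD_FAST a → push 4. Stack: [1, 4]
BINARY_OP + → 1 + 4 = 5. Stack: [5]
STORE_FAST q → q=5. Stack: []
LOAD_FAST_LOAD_FAST a,b → push 4,-7. Stack: [4, -7]
COMPARE_OP bool(<=) → 4 vs -7 = False. Stack: [False]
POP_JUMP_IF_FALSE → pop False; jump. Stack: []
LOAD_FAST_LOAD_FAST b,b → push -7,-7. Stack: [-7, -7]
BINARY_OP // → -7 // -7 = 1. Stack: [1]
LOAD_FAST b → push -7. Stack: [1, -7]
BINARY_OP + → 1 + -7 = -6. Stack: [-6]
STORE_FAST n → n=-6. Stack: []
LOAD_FAST_LOAD_FAST b,q → push -7,5. Stack: [-7, 5]
BINARY_OP // → -7 // 5 = -2. Stack: [-2]
LOAD_FAST q → push 5. Stack: [-2, 5]
LOAD_CONST → push 9. Stack: [-2, 5, 9]
BINARY_OP + → 5 + 9 = 14. Stack: [-2, 14]
BINARY_OP * → -2 * 14 = -28. Stack: [-28]
STORE_FAST z → z=-28. Stack: []
LOAD_FAST z → push -28. Stack: [-28]
RETURN_VALUE → return -28.

-28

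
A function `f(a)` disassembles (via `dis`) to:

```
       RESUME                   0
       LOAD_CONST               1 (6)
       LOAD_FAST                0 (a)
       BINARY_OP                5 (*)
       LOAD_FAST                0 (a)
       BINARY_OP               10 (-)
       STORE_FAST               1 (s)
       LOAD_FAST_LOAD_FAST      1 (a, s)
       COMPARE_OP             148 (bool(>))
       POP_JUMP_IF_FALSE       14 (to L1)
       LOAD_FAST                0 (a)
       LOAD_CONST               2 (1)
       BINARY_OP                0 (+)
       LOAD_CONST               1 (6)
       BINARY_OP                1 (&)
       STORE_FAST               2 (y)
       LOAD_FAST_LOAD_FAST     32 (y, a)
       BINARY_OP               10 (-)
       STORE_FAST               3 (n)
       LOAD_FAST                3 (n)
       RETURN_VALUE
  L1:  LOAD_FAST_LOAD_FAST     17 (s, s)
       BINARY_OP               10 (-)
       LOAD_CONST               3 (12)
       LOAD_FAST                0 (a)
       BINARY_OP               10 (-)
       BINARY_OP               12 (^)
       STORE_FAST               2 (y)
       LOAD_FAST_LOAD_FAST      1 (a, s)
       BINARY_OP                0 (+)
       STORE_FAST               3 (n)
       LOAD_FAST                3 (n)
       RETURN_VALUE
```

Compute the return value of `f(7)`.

42

LOAD_CONST → push 6. Stack: [6]
LOAD_FAST a → push 7. Stack: [6, 7]
BINARY_OP * → 6 * 7 = 42. Stack: [42]
LOAD_FAST a → push 7. Stack: [42, 7]
BINARY_OP - → 42 - 7 = 35. Stack: [35]
STORE_FAST s → s=35. Stack: []
LOAD_FAST_LOAD_FAST a,s → push 7,35. Stack: [7, 35]
COMPARE_OP bool(>) → 7 vs 35 = False. Stack: [False]
POP_JUMP_IF_FALSE → pop False; jump. Stack: []
LOAD_FAST_LOAD_FAST s,s → push 35,35. Stack: [35, 35]
BINARY_OP - → 35 - 35 = 0. Stack: [0]
LOAD_CONST → push 12. Stack: [0, 12]
LOAD_FAST a → push 7. Stack: [0, 12, 7]
BINARY_OP - → 12 - 7 = 5. Stack: [0, 5]
BINARY_OP ^ → 0 ^ 5 = 5. Stack: [5]
STORE_FAST y → y=5. Stack: []
LOAD_FAST_LOAD_FAST a,s → push 7,35. Stack: [7, 35]
BINARY_OP + → 7 + 35 = 42. Stack: [42]
STORE_FAST n → n=42. Stack: []
LOAD_FAST n → push 42. Stack: [42]
RETURN_VALUE → return 42.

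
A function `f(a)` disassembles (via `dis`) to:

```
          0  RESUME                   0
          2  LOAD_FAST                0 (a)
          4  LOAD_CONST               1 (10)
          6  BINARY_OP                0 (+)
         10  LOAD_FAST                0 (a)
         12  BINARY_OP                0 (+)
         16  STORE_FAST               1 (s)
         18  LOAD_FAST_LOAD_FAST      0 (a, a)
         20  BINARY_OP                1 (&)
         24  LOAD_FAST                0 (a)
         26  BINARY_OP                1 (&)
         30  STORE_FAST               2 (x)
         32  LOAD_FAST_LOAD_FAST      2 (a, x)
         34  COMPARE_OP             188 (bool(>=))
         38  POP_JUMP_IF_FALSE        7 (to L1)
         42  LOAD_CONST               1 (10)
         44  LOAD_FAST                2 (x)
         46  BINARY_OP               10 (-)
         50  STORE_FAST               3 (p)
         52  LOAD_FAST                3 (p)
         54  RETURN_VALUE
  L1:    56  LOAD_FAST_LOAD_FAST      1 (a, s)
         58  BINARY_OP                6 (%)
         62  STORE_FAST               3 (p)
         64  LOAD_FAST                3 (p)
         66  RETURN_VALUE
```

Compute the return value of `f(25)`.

-15

LOAD_FAST a → push 25. Stack: [25]
LOAD_CONST → push 10. Stack: [25, 10]
BINARY_OP + → 25 + 10 = 35. Stack: [35]
LOAD_FAST a → push 25. Stack: [35, 25]
BINARY_OP + → 35 + 25 = 60. Stack: [60]
STORE_FAST s → s=60. Stack: []
LOAD_FAST_LOAD_FAST a,a → push 25,25. Stack: [25, 25]
BINARY_OP & → 25 & 25 = 25. Stack: [25]
LOAD_FAST a → push 25. Stack: [25, 25]
BINARY_OP & → 25 & 25 = 25. Stack: [25]
STORE_FAST x → x=25. Stack: []
LOAD_FAST_LOAD_FAST a,x → push 25,25. Stack: [25, 25]
COMPARE_OP bool(>=) → 25 vs 25 = True. Stack: [True]
POP_JUMP_IF_FALSE → pop True; no jump. Stack: []
LOAD_CONST → push 10. Stack: [10]
LOAD_FAST x → push 25. Stack: [10, 25]
BINARY_OP - → 10 - 25 = -15. Stack: [-15]
STORE_FAST p → p=-15. Stack: []
LOAD_FAST p → push -15. Stack: [-15]
RETURN_VALUE → return -15.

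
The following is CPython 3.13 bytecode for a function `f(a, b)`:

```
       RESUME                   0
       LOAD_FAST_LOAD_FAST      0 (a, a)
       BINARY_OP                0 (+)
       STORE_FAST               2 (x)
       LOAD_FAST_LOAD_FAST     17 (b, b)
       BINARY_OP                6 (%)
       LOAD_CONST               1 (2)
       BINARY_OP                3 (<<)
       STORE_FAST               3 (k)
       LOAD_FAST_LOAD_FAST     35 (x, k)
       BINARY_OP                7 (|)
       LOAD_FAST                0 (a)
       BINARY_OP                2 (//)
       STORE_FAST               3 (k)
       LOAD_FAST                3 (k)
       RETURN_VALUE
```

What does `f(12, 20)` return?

2

LOAD_FAST_LOAD_FAST a,a → push 12,12. Stack: [12, 12]
BINARY_OP + → 12 + 12 = 24. Stack: [24]
STORE_FAST x → x=24. Stack: []
LOAD_FAST_LOAD_FAST b,b → push 20,20. Stack: [20, 20]
BINARY_OP % → 20 % 20 = 0. Stack: [0]
LOAD_CONST → push 2. Stack: [0, 2]
BINARY_OP << → 0 << 2 = 0. Stack: [0]
STORE_FAST k → k=0. Stack: []
LOAD_FAST_LOAD_FAST x,k → push 24,0. Stack: [24, 0]
BINARY_OP | → 24 | 0 = 24. Stack: [24]
LOAD_FAST a → push 12. Stack: [24, 12]
BINARY_OP // → 24 // 12 = 2. Stack: [2]
STORE_FAST k → k=2. Stack: []
LOAD_FAST k → push 2. Stack: [2]
RETURN_VALUE → return 2.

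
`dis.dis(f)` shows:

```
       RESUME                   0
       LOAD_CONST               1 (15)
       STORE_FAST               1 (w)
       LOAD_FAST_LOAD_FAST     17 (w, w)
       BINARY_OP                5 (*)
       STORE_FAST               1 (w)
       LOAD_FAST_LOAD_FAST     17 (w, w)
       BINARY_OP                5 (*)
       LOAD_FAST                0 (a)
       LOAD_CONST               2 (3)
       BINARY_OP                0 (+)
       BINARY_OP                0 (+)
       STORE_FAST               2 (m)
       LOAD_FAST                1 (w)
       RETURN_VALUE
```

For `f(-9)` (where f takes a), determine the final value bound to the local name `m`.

50619

LOAD_CONST → push 15. Stack: [15]
STORE_FAST w → w=15. Stack: []
LOAD_FAST_LOAD_FAST w,w → push 15,15. Stack: [15, 15]
BINARY_OP * → 15 * 15 = 225. Stack: [225]
STORE_FAST w → w=225. Stack: []
LOAD_FAST_LOAD_FAST w,w → push 225,225. Stack: [225, 225]
BINARY_OP * → 225 * 225 = 50625. Stack: [50625]
LOAD_FAST a → push -9. Stack: [50625, -9]
LOAD_CONST → push 3. Stack: [50625, -9, 3]
BINARY_OP + → -9 + 3 = -6. Stack: [50625, -6]
BINARY_OP + → 50625 + -6 = 50619. Stack: [50619]
STORE_FAST m → m=50619. Stack: []
LOAD_FAST w → push 225. Stack: [225]
RETURN_VALUE → return 225.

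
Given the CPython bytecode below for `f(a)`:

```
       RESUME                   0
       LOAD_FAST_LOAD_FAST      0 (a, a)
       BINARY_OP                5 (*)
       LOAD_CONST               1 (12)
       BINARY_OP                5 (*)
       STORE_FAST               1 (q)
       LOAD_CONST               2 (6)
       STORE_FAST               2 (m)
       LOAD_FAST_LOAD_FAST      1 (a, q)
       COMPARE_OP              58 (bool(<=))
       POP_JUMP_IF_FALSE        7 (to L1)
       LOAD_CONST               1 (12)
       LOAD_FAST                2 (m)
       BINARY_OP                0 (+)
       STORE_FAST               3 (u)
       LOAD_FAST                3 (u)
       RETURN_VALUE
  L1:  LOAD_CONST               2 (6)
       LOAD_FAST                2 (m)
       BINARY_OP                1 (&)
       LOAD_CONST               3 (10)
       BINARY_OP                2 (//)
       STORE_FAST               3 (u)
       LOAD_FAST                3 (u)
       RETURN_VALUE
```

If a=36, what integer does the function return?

18

LOAD_FAST_LOAD_FAST a,a → push 36,36. Stack: [36, 36]
BINARY_OP * → 36 * 36 = 1296. Stack: [1296]
LOAD_CONST → push 12. Stack: [1296, 12]
BINARY_OP * → 1296 * 12 = 15552. Stack: [15552]
STORE_FAST q → q=15552. Stack: []
LOAD_CONST → push 6. Stack: [6]
STORE_FAST m → m=6. Stack: []
LOAD_FAST_LOAD_FAST a,q → push 36,15552. Stack: [36, 15552]
COMPARE_OP bool(<=) → 36 vs 15552 = True. Stack: [True]
POP_JUMP_IF_FALSE → pop True; no jump. Stack: []
LOAD_CONST → push 12. Stack: [12]
LOAD_FAST m → push 6. Stack: [12, 6]
BINARY_OP + → 12 + 6 = 18. Stack: [18]
STORE_FAST u → u=18. Stack: []
LOAD_FAST u → push 18. Stack: [18]
RETURN_VALUE → return 18.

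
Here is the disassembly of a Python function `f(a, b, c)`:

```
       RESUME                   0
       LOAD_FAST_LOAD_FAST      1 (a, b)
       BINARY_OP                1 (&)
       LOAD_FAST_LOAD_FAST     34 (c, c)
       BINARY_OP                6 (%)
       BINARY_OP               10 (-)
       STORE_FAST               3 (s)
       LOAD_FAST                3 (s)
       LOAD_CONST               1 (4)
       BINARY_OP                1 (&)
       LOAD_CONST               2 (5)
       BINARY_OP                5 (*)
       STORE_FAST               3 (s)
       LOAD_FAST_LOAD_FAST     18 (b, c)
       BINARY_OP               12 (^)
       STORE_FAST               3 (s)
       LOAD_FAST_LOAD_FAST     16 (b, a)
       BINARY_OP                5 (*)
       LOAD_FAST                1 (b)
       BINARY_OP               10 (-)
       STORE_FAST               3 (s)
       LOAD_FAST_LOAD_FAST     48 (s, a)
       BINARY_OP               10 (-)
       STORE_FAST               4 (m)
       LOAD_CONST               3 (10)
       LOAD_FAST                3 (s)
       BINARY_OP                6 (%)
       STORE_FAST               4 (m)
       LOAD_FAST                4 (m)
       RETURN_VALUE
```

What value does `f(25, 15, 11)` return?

10

LOAD_FAST_LOAD_FAST a,b → push 25,15. Stack: [25, 15]
BINARY_OP & → 25 & 15 = 9. Stack: [9]
LOAD_FAST_LOAD_FAST c,c → push 11,11. Stack: [9, 11, 11]
BINARY_OP % → 11 % 11 = 0. Stack: [9, 0]
BINARY_OP - → 9 - 0 = 9. Stack: [9]
STORE_FAST s → s=9. Stack: []
LOAD_FAST s → push 9. Stack: [9]
LOAD_CONST → push 4. Stack: [9, 4]
BINARY_OP & → 9 & 4 = 0. Stack: [0]
LOAD_CONST → push 5. Stack: [0, 5]
BINARY_OP * → 0 * 5 = 0. Stack: [0]
STORE_FAST s → s=0. Stack: []
LOAD_FAST_LOAD_FAST b,c → push 15,11. Stack: [15, 11]
BINARY_OP ^ → 15 ^ 11 = 4. Stack: [4]
STORE_FAST s → s=4. Stack: []
LOAD_FAST_LOAD_FAST b,a → push 15,25. Stack: [15, 25]
BINARY_OP * → 15 * 25 = 375. Stack: [375]
LOAD_FAST b → push 15. Stack: [375, 15]
BINARY_OP - → 375 - 15 = 360. Stack: [360]
STORE_FAST s → s=360. Stack: []
LOAD_FAST_LOAD_FAST s,a → push 360,25. Stack: [360, 25]
BINARY_OP - → 360 - 25 = 335. Stack: [335]
STORE_FAST m → m=335. Stack: []
LOAD_CONST → push 10. Stack: [10]
LOAD_FAST s → push 360. Stack: [10, 360]
BINARY_OP % → 10 % 360 = 10. Stack: [10]
STORE_FAST m → m=10. Stack: []
LOAD_FAST m → push 10. Stack: [10]
RETURN_VALUE → return 10.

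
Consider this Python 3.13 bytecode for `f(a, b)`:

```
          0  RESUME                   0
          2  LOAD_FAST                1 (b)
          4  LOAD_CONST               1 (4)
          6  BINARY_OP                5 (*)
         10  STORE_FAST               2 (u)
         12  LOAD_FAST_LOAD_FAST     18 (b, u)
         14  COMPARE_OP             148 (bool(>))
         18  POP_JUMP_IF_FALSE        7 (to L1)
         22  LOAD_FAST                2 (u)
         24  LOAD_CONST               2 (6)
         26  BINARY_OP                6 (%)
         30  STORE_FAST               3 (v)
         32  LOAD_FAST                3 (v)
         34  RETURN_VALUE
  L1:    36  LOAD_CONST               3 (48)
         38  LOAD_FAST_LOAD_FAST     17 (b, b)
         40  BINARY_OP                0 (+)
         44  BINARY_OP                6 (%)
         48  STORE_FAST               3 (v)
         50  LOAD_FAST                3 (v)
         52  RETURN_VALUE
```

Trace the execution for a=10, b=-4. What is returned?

2

LOAD_FAST b → push -4. Stack: [-4]
LOAD_CONST → push 4. Stack: [-4, 4]
BINARY_OP * → -4 * 4 = -16. Stack: [-16]
STORE_FAST u → u=-16. Stack: []
LOAD_FAST_LOAD_FAST b,u → push -4,-16. Stack: [-4, -16]
COMPARE_OP bool(>) → -4 vs -16 = True. Stack: [True]
POP_JUMP_IF_FALSE → pop True; no jump. Stack: []
LOAD_FAST u → push -16. Stack: [-16]
LOAD_CONST → push 6. Stack: [-16, 6]
BINARY_OP % → -16 % 6 = 2. Stack: [2]
STORE_FAST v → v=2. Stack: []
LOAD_FAST v → push 2. Stack: [2]
RETURN_VALUE → return 2.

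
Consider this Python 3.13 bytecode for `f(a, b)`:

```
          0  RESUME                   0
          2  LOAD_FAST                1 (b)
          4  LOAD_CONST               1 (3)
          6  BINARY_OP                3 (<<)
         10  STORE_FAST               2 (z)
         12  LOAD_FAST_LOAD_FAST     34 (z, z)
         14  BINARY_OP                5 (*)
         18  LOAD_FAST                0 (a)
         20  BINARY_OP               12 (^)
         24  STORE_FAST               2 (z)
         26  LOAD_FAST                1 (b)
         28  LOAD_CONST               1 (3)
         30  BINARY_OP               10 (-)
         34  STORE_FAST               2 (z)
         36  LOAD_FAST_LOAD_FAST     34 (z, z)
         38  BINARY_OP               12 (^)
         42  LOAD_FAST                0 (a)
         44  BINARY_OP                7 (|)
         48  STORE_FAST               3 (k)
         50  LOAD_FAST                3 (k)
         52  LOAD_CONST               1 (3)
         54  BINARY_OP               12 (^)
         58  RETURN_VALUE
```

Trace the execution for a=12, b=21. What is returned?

15

LOAD_FAST b → push 21. Stack: [21]
LOAD_CONST → push 3. Stack: [21, 3]
BINARY_OP << → 21 << 3 = 168. Stack: [168]
STORE_FAST z → z=168. Stack: []
LOAD_FAST_LOAD_FAST z,z → push 168,168. Stack: [168, 168]
BINARY_OP * → 168 * 168 = 28224. Stack: [28224]
LOAD_FAST a → push 12. Stack: [28224, 12]
BINARY_OP ^ → 28224 ^ 12 = 28236. Stack: [28236]
STORE_FAST z → z=28236. Stack: []
LOAD_FAST b → push 21. Stack: [21]
LOAD_CONST → push 3. Stack: [21, 3]
BINARY_OP - → 21 - 3 = 18. Stack: [18]
STORE_FAST z → z=18. Stack: []
LOAD_FAST_LOAD_FAST z,z → push 18,18. Stack: [18, 18]
BINARY_OP ^ → 18 ^ 18 = 0. Stack: [0]
LOAD_FAST a → push 12. Stack: [0, 12]
BINARY_OP | → 0 | 12 = 12. Stack: [12]
STORE_FAST k → k=12. Stack: []
LOAD_FAST k → push 12. Stack: [12]
LOAD_CONST → push 3. Stack: [12, 3]
BINARY_OP ^ → 12 ^ 3 = 15. Stack: [15]
RETURN_VALUE → return 15.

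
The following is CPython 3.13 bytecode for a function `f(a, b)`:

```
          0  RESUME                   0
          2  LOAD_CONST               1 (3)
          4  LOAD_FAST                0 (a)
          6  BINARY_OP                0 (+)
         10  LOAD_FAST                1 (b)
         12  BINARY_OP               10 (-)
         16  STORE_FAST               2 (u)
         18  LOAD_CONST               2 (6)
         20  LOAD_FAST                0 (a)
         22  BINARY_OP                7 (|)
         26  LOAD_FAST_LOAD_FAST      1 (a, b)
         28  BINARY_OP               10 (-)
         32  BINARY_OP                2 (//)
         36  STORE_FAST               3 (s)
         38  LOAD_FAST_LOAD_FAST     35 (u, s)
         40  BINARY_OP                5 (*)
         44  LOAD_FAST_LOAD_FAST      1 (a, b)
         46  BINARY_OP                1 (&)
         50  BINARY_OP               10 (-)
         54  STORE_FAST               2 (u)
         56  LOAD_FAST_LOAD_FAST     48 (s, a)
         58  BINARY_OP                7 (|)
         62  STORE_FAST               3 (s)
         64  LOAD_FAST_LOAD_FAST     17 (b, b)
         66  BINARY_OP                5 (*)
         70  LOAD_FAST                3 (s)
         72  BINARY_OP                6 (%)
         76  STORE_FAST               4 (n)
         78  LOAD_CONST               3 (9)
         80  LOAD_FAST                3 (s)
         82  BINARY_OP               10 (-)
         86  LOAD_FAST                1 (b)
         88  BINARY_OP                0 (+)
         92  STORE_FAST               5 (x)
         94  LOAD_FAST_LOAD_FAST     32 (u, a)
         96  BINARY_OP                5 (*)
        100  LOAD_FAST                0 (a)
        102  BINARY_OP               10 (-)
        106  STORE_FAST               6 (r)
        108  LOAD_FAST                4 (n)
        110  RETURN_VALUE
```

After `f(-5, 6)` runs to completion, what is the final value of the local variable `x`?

20

LOAD_CONST → push 3. Stack: [3]
LOAD_FAST a → push -5. Stack: [3, -5]
BINARY_OP + → 3 + -5 = -2. Stack: [-2]
LOAD_FAST b → push 6. Stack: [-2, 6]
BINARY_OP - → -2 - 6 = -8. Stack: [-8]
STORE_FAST u → u=-8. Stack: []
LOAD_CONST → push 6. Stack: [6]
LOAD_FAST a → push -5. Stack: [6, -5]
BINARY_OP | → 6 | -5 = -1. Stack: [-1]
LOAD_FAST_LOAD_FAST a,b → push -5,6. Stack: [-1, -5, 6]
BINARY_OP - → -5 - 6 = -11. Stack: [-1, -11]
BINARY_OP // → -1 // -11 = 0. Stack: [0]
STORE_FAST s → s=0. Stack: []
LOAD_FAST_LOAD_FAST u,s → push -8,0. Stack: [-8, 0]
BINARY_OP * → -8 * 0 = 0. Stack: [0]
LOAD_FAST_LOAD_FAST a,b → push -5,6. Stack: [0, -5, 6]
BINARY_OP & → -5 & 6 = 2. Stack: [0, 2]
BINARY_OP - → 0 - 2 = -2. Stack: [-2]
STORE_FAST u → u=-2. Stack: []
LOAD_FAST_LOAD_FAST s,a → push 0,-5. Stack: [0, -5]
BINARY_OP | → 0 | -5 = -5. Stack: [-5]
STORE_FAST s → s=-5. Stack: []
LOAD_FAST_LOAD_FAST b,b → push 6,6. Stack: [6, 6]
BINARY_OP * → 6 * 6 = 36. Stack: [36]
LOAD_FAST s → push -5. Stack: [36, -5]
BINARY_OP % → 36 % -5 = -4. Stack: [-4]
STORE_FAST n → n=-4. Stack: []
LOAD_CONST → push 9. Stack: [9]
LOAD_FAST s → push -5. Stack: [9, -5]
BINARY_OP - → 9 - -5 = 14. Stack: [14]
LOAD_FAST b → push 6. Stack: [14, 6]
BINARY_OP + → 14 + 6 = 20. Stack: [20]
STORE_FAST x → x=20. Stack: []
LOAD_FAST_LOAD_FAST u,a → push -2,-5. Stack: [-2, -5]
BINARY_OP * → -2 * -5 = 10. Stack: [10]
LOAD_FAST a → push -5. Stack: [10, -5]
BINARY_OP - → 10 - -5 = 15. Stack: [15]
STORE_FAST r → r=15. Stack: []
LOAD_FAST n → push -4. Stack: [-4]
RETURN_VALUE → return -4.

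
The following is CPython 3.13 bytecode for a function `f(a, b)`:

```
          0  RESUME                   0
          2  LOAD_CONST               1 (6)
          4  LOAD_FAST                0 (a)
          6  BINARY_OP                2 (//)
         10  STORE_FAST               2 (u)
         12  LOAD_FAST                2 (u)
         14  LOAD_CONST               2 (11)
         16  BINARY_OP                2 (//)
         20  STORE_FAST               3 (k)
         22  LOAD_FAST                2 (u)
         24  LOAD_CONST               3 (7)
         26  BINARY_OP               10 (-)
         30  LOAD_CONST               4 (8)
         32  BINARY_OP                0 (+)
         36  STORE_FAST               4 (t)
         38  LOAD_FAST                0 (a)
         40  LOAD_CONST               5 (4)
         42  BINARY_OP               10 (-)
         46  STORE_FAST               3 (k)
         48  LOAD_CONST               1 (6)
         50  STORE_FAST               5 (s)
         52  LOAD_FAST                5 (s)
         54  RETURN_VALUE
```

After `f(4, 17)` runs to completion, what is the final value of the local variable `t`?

2

LOAD_CONST → push 6. Stack: [6]
LOAD_FAST a → push 4. Stack: [6, 4]
BINARY_OP // → 6 // 4 = 1. Stack: [1]
STORE_FAST u → u=1. Stack: []
LOAD_FAST u → push 1. Stack: [1]
LOAD_CONST → push 11. Stack: [1, 11]
BINARY_OP // → 1 // 11 = 0. Stack: [0]
STORE_FAST k → k=0. Stack: []
LOAD_FAST u → push 1. Stack: [1]
LOAD_CONST → push 7. Stack: [1, 7]
BINARY_OP - → 1 - 7 = -6. Stack: [-6]
LOAD_CONST → push 8. Stack: [-6, 8]
BINARY_OP + → -6 + 8 = 2. Stack: [2]
STORE_FAST t → t=2. Stack: []
LOAD_FAST a → push 4. Stack: [4]
LOAD_CONST → push 4. Stack: [4, 4]
BINARY_OP - → 4 - 4 = 0. Stack: [0]
STORE_FAST k → k=0. Stack: []
LOAD_CONST → push 6. Stack: [6]
STORE_FAST s → s=6. Stack: []
LOAD_FAST s → push 6. Stack: [6]
RETURN_VALUE → return 6.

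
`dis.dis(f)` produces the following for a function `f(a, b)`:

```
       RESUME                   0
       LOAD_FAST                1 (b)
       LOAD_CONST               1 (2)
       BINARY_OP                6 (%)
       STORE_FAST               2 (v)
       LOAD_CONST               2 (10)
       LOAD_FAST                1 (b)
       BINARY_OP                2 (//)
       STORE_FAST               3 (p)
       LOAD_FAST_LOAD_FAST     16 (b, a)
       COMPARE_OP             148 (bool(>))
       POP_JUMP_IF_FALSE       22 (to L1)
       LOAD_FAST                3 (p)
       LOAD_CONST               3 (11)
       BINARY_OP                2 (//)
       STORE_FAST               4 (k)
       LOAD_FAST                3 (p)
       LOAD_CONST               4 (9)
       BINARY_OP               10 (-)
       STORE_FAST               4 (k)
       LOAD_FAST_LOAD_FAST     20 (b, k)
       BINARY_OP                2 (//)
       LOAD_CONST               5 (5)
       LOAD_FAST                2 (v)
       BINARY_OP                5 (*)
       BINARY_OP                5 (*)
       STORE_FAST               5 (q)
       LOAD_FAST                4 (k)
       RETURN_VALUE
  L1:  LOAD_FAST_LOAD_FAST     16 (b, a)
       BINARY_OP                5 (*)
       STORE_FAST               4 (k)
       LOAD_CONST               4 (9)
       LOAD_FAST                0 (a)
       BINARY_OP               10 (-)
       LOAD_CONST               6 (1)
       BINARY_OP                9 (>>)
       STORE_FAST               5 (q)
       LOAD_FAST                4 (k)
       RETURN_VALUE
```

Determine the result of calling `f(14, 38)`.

LOAD_FAST b → push 38. Stack: [38]
LOAD_CONST → push 2. Stack: [38, 2]
BINARY_OP % → 38 % 2 = 0. Stack: [0]
STORE_FAST v → v=0. Stack: []
LOAD_CONST → push 10. Stack: [10]
LOAD_FAST b → push 38. Stack: [10, 38]
BINARY_OP // → 10 // 38 = 0. Stack: [0]
STORE_FAST p → p=0. Stack: []
LOAD_FAST_LOAD_FAST b,a → push 38,14. Stack: [38, 14]
COMPARE_OP bool(>) → 38 vs 14 = True. Stack: [True]
POP_JUMP_IF_FALSE → pop True; no jump. Stack: []
LOAD_FAST p → push 0. Stack: [0]
LOAD_CONST → push 11. Stack: [0, 11]
BINARY_OP // → 0 // 11 = 0. Stack: [0]
STORE_FAST k → k=0. Stack: []
LOAD_FAST p → push 0. Stack: [0]
LOAD_CONST → push 9. Stack: [0, 9]
BINARY_OP - → 0 - 9 = -9. Stack: [-9]
STORE_FAST k → k=-9. Stack: []
LOAD_FAST_LOAD_FAST b,k → push 38,-9. Stack: [38, -9]
BINARY_OP // → 38 // -9 = -5. Stack: [-5]
LOAD_CONST → push 5. Stack: [-5, 5]
LOAD_FAST v → push 0. Stack: [-5, 5, 0]
BINARY_OP * → 5 * 0 = 0. Stack: [-5, 0]
BINARY_OP * → -5 * 0 = 0. Stack: [0]
STORE_FAST q → q=0. Stack: []
LOAD_FAST k → push -9. Stack: [-9]
RETURN_VALUE → return -9.

-9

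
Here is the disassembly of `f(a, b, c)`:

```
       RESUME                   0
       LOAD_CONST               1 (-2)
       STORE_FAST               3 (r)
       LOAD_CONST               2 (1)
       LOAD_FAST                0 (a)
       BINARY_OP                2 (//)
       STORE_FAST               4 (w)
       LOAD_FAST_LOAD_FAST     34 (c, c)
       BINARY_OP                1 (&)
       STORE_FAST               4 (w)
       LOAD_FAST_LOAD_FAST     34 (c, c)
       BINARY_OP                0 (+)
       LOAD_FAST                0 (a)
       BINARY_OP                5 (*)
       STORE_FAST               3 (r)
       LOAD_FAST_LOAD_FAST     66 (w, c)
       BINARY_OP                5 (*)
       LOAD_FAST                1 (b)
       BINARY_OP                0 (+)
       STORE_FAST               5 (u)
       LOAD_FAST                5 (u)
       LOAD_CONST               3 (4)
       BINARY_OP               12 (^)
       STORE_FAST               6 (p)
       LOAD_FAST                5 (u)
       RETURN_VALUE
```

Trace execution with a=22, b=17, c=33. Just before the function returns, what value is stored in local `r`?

LOAD_CONST → push -2. Stack: [-2]
STORE_FAST r → r=-2. Stack: []
LOAD_CONST → push 1. Stack: [1]
LOAD_FAST a → push 22. Stack: [1, 22]
BINARY_OP // → 1 // 22 = 0. Stack: [0]
STORE_FAST w → w=0. Stack: []
LOAD_FAST_LOAD_FAST c,c → push 33,33. Stack: [33, 33]
BINARY_OP & → 33 & 33 = 33. Stack: [33]
STORE_FAST w → w=33. Stack: []
LOAD_FAST_LOAD_FAST c,c → push 33,33. Stack: [33, 33]
BINARY_OP + → 33 + 33 = 66. Stack: [66]
LOAD_FAST a → push 22. Stack: [66, 22]
BINARY_OP * → 66 * 22 = 1452. Stack: [1452]
STORE_FAST r → r=1452. Stack: []
LOAD_FAST_LOAD_FAST w,c → push 33,33. Stack: [33, 33]
BINARY_OP * → 33 * 33 = 1089. Stack: [1089]
LOAD_FAST b → push 17. Stack: [1089, 17]
BINARY_OP + → 1089 + 17 = 1106. Stack: [1106]
STORE_FAST u → u=1106. Stack: []
LOAD_FAST u → push 1106. Stack: [1106]
LOAD_CONST → push 4. Stack: [1106, 4]
BINARY_OP ^ → 1106 ^ 4 = 1110. Stack: [1110]
STORE_FAST p → p=1110. Stack: []
LOAD_FAST u → push 1106. Stack: [1106]
RETURN_VALUE → return 1106.

1452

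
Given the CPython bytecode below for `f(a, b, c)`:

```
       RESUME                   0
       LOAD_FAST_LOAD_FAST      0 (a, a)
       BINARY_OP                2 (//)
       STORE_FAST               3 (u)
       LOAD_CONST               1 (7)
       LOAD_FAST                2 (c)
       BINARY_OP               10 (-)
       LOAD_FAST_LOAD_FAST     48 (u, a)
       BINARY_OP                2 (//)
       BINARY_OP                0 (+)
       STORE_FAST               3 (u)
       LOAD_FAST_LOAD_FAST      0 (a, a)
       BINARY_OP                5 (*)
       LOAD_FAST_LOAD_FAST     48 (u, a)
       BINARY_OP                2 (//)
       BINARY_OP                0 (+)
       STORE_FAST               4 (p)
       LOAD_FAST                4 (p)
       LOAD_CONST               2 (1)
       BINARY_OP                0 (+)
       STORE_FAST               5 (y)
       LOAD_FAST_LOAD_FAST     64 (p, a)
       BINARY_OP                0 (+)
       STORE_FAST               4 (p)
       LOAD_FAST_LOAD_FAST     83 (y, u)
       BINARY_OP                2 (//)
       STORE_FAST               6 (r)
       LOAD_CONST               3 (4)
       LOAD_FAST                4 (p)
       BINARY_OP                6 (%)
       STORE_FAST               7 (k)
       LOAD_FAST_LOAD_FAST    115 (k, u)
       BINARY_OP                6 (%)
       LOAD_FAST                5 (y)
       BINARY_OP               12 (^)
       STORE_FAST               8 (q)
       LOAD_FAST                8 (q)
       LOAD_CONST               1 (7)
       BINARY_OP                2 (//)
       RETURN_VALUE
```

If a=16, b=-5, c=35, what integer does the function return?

LOAD_FAST_LOAD_FAST a,a → push 16,16. Stack: [16, 16]
BINARY_OP // → 16 // 16 = 1. Stack: [1]
STORE_FAST u → u=1. Stack: []
LOAD_CONST → push 7. Stack: [7]
LOAD_FAST c → push 35. Stack: [7, 35]
BINARY_OP - → 7 - 35 = -28. Stack: [-28]
LOAD_FAST_LOAD_FAST u,a → push 1,16. Stack: [-28, 1, 16]
BINARY_OP // → 1 // 16 = 0. Stack: [-28, 0]
BINARY_OP + → -28 + 0 = -28. Stack: [-28]
STORE_FAST u → u=-28. Stack: []
LOAD_FAST_LOAD_FAST a,a → push 16,16. Stack: [16, 16]
BINARY_OP * → 16 * 16 = 256. Stack: [256]
LOAD_FAST_LOAD_FAST u,a → push -28,16. Stack: [256, -28, 16]
BINARY_OP // → -28 // 16 = -2. Stack: [256, -2]
BINARY_OP + → 256 + -2 = 254. Stack: [254]
STORE_FAST p → p=254. Stack: []
LOAD_FAST p → push 254. Stack: [254]
LOAD_CONST → push 1. Stack: [254, 1]
BINARY_OP + → 254 + 1 = 255. Stack: [255]
STORE_FAST y → y=255. Stack: []
LOAD_FAST_LOAD_FAST p,a → push 254,16. Stack: [254, 16]
BINARY_OP + → 254 + 16 = 270. Stack: [270]
STORE_FAST p → p=270. Stack: []
LOAD_FAST_LOAD_FAST y,u → push 255,-28. Stack: [255, -28]
BINARY_OP // → 255 // -28 = -10. Stack: [-10]
STORE_FAST r → r=-10. Stack: []
LOAD_CONST → push 4. Stack: [4]
LOAD_FAST p → push 270. Stack: [4, 270]
BINARY_OP % → 4 % 270 = 4. Stack: [4]
STORE_FAST k → k=4. Stack: []
LOAD_FAST_LOAD_FAST k,u → push 4,-28. Stack: [4, -28]
BINARY_OP % → 4 % -28 = -24. Stack: [-24]
LOAD_FAST y → push 255. Stack: [-24, 255]
BINARY_OP ^ → -24 ^ 255 = -233. Stack: [-233]
STORE_FAST q → q=-233. Stack: []
LOAD_FAST q → push -233. Stack: [-233]
LOAD_CONST → push 7. Stack: [-233, 7]
BINARY_OP // → -233 // 7 = -34. Stack: [-34]
RETURN_VALUE → return -34.

-34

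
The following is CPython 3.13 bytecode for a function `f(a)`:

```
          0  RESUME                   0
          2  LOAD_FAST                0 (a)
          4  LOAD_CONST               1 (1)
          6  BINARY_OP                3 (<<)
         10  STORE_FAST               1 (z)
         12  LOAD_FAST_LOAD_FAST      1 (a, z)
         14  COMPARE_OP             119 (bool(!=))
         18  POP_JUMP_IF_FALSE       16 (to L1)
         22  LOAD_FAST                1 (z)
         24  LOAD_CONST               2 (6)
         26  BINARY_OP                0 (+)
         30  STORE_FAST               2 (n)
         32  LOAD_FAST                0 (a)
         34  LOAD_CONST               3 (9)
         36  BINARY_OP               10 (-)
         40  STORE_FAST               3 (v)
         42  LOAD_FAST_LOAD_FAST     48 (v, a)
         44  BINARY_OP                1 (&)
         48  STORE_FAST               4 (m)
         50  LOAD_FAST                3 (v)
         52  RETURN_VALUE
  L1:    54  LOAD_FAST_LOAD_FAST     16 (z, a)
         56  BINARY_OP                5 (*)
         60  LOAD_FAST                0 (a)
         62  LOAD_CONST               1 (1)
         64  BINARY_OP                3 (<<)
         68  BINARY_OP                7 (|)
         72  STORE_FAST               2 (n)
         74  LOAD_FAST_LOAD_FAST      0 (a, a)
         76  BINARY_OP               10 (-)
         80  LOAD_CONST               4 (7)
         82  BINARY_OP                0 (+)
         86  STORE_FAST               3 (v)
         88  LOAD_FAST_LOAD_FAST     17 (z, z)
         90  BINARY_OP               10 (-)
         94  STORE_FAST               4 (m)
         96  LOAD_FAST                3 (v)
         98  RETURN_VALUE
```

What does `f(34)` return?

LOAD_FAST a → push 34. Stack: [34]
LOAD_CONST → push 1. Stack: [34, 1]
BINARY_OP << → 34 << 1 = 68. Stack: [68]
STORE_FAST z → z=68. Stack: []
LOAD_FAST_LOAD_FAST a,z → push 34,68. Stack: [34, 68]
COMPARE_OP bool(!=) → 34 vs 68 = True. Stack: [True]
POP_JUMP_IF_FALSE → pop True; no jump. Stack: []
LOAD_FAST z → push 68. Stack: [68]
LOAD_CONST → push 6. Stack: [68, 6]
BINARY_OP + → 68 + 6 = 74. Stack: [74]
STORE_FAST n → n=74. Stack: []
LOAD_FAST a → push 34. Stack: [34]
LOAD_CONST → push 9. Stack: [34, 9]
BINARY_OP - → 34 - 9 = 25. Stack: [25]
STORE_FAST v → v=25. Stack: []
LOAD_FAST_LOAD_FAST v,a → push 25,34. Stack: [25, 34]
BINARY_OP & → 25 & 34 = 0. Stack: [0]
STORE_FAST m → m=0. Stack: []
LOAD_FAST v → push 25. Stack: [25]
RETURN_VALUE → return 25.

25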